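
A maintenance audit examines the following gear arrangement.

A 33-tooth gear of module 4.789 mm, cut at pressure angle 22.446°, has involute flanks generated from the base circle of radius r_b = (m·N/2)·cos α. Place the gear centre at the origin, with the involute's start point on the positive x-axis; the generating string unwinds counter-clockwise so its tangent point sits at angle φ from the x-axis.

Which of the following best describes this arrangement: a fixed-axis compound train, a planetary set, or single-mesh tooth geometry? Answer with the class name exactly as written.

single-mesh tooth geometry

recognized (one wheel, involute flank): single-mesh tooth geometry, m = 4.789, N = 33
classification: single-mesh tooth geometry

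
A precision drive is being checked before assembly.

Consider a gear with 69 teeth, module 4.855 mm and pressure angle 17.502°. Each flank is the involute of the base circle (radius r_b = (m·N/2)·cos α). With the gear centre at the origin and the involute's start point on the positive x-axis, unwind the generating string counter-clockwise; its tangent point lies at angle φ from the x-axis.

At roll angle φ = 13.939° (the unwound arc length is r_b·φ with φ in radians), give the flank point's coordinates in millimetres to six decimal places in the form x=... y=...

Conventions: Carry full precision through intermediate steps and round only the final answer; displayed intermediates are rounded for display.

recognized (one wheel, involute flank): single-mesh tooth geometry, m = 4.855, N = 69
pitch radius r_p = m·N/2 = 4.855·69/2 = 167.497500
base radius r_b = r_p·cos α = 167.497500·cos 17.502° = 159.743447
roll angle φ = 13.939° = 0.24328144 rad
x = r_b·(cos φ + φ·sin φ) = 164.401006
y = r_b·(sin φ − φ·cos φ) = 0.762178

x=164.401006 y=0.762178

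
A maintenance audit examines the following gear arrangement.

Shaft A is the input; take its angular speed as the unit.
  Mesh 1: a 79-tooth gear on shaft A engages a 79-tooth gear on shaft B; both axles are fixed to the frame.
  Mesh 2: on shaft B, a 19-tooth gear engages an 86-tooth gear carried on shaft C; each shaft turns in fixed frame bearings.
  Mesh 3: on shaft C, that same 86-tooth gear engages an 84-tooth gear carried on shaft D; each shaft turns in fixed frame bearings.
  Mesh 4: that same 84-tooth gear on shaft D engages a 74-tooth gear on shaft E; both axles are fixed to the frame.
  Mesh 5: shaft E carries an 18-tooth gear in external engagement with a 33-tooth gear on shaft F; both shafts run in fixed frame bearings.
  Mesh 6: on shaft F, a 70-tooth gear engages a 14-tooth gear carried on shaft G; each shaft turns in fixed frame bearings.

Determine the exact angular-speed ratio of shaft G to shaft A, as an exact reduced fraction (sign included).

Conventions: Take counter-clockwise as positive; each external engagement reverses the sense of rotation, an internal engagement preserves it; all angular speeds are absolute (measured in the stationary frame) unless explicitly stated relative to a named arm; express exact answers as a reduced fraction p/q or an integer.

class = fixed-axis compound train [6 meshes; 6 ratios multiply, 6 sense flips]
mesh 1 [79T→79T]: running ratio 1, sense −
mesh 2 [19T→86T]: running ratio 19/86, sense +
mesh 3 [86T→84T]: running ratio 19/84, sense −
mesh 4 [84T→74T]: running ratio 19/74, sense +
mesh 5 [18T→33T]: running ratio 57/407, sense −
mesh 6 [70T→14T]: running ratio 285/407, sense +
ω_out/ω_in = 285/407

285/407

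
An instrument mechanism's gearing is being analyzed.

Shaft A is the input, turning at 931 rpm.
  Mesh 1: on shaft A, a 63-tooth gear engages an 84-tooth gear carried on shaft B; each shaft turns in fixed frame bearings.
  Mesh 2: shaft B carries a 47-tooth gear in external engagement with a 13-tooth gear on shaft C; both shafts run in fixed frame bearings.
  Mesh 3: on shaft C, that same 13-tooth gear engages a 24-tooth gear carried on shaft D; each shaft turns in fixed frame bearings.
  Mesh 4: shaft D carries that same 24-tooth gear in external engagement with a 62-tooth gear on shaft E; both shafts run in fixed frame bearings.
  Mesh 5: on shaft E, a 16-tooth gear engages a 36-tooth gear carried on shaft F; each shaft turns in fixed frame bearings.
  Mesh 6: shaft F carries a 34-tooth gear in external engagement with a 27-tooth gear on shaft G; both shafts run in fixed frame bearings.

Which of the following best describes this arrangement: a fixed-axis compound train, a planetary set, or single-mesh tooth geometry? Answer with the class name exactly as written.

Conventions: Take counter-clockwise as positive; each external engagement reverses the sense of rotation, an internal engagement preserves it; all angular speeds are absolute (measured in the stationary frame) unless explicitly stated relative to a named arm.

fixed-axis compound train

class = fixed-axis compound train [6 meshes; 6 ratios multiply, 6 sense flips]
classification: fixed-axis compound train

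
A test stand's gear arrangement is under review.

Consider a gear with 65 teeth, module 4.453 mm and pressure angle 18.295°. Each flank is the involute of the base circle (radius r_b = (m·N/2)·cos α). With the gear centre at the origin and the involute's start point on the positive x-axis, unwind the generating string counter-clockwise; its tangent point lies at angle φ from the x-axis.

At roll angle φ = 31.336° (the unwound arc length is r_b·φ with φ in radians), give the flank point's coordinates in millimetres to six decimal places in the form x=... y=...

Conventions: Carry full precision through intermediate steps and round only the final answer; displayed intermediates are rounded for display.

x=156.446240 y=7.271173

recognized (one wheel, involute flank): single-mesh tooth geometry, m = 4.453, N = 65
pitch radius r_p = m·N/2 = 4.453·65/2 = 144.722500
base radius r_b = r_p·cos α = 144.722500·cos 18.295° = 137.407194
roll angle φ = 31.336° = 0.54691637 rad
x = r_b·(cos φ + φ·sin φ) = 156.446240
y = r_b·(sin φ − φ·cos φ) = 7.271173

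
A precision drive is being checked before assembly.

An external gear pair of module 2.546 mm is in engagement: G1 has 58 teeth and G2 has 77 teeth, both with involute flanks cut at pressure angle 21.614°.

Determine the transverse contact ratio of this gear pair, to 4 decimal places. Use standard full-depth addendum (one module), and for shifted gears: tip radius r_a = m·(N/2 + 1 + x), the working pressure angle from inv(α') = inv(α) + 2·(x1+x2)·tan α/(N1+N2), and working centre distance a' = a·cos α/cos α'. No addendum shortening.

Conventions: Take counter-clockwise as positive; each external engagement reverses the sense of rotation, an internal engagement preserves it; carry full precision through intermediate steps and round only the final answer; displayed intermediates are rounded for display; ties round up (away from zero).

1.7120

class = single-mesh tooth geometry [involute pair 58T × 77T, m = 2.546]
base radii: r_b1 = 68.642474, r_b2 = 91.128801
tip radii: r_a1 = 76.380000, r_a2 = 100.567000
no profile shift: α' = α, a' = a
action lengths: √(r_a1²−r_b1²) = 33.497988, √(r_a2²−r_b2²) = 42.535433
base pitch p_b = π·m·cos α = 7.436093
CR = (33.497988 + 42.535433 − 171.855000·sin 21.61400°)/7.436093 = 1.711966
contact ratio ≈ 1.7120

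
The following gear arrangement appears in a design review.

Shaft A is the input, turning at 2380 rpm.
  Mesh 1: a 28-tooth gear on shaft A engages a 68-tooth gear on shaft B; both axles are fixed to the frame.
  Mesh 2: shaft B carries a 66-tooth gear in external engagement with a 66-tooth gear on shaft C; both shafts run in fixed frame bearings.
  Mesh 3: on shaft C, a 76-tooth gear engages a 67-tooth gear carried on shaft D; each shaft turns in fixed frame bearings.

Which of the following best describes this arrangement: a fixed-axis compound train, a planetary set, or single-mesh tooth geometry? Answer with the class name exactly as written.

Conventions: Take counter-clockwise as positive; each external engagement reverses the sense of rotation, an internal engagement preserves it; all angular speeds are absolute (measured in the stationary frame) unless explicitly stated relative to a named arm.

fixed-axis compound train

topology: fixed-axis compound train — 3 meshes, A→D
classification: fixed-axis compound train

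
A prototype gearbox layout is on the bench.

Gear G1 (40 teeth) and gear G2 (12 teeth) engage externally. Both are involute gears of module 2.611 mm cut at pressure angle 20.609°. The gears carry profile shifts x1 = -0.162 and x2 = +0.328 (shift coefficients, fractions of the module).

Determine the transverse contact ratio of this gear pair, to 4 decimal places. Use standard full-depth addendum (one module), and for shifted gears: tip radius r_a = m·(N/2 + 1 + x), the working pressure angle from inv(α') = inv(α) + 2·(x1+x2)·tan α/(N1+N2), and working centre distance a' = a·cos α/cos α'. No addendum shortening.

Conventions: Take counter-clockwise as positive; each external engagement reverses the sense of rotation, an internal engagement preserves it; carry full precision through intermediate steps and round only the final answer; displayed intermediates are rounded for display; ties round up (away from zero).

class = single-mesh tooth geometry [involute pair 40T × 12T, m = 2.611]
base radii: r_b1 = 48.878142, r_b2 = 14.663443
tip radii: r_a1 = 54.408018, r_a2 = 19.133408
inv(α') = inv(20.609°) + 2·(-0.162+0.328)·tan α/(40+12) = 0.01876063  ⇒  α' = 21.53536°
a' = a·cos α / cos α' = 67.8860·cos 20.609°/cos 21.53536° = 68.310242
action lengths: √(r_a1²−r_b1²) = 23.898946, √(r_a2²−r_b2²) = 12.291084
base pitch p_b = π·m·cos α = 7.677761
CR = (23.898946 + 12.291084 − 68.310242·sin 21.53536°)/7.677761 = 1.447690
contact ratio ≈ 1.4477

1.4477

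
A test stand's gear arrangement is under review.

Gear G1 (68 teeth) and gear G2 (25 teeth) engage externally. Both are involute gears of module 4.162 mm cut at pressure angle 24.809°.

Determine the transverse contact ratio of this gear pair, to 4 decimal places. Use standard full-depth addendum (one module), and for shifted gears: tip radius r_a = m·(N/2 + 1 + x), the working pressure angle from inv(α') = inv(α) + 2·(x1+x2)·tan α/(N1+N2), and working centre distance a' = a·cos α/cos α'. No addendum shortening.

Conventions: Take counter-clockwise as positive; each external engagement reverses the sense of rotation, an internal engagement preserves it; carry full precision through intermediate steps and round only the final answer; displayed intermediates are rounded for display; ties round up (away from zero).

single-mesh involute tooth geometry (68T engaging 25T at module 4.162)
base radii: r_b1 = 128.448450, r_b2 = 47.223695
tip radii: r_a1 = 145.670000, r_a2 = 56.187000
no profile shift: α' = α, a' = a
action lengths: √(r_a1²−r_b1²) = 68.707674, √(r_a2²−r_b2²) = 30.445059
base pitch p_b = π·m·cos α = 11.868609
CR = (68.707674 + 30.445059 − 193.533000·sin 24.80900°)/11.868609 = 1.512167
contact ratio ≈ 1.5122

1.5122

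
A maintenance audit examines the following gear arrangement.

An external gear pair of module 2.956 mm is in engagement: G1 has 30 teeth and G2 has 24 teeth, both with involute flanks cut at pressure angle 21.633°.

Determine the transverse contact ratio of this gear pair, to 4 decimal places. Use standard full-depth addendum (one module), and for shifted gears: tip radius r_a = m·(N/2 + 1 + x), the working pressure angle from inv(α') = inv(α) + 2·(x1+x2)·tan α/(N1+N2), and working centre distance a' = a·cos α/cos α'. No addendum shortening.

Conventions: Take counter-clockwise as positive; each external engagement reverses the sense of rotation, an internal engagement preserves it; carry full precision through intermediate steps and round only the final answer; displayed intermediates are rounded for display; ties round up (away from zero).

recognized (one external pair, fixed centres): single-mesh tooth geometry, m = 2.956, N1 = 30, N2 = 24
base radii: r_b1 = 41.216881, r_b2 = 32.973505
tip radii: r_a1 = 47.296000, r_a2 = 38.428000
no profile shift: α' = α, a' = a
action lengths: √(r_a1²−r_b1²) = 23.196558, √(r_a2²−r_b2²) = 19.734719
base pitch p_b = π·m·cos α = 8.632443
CR = (23.196558 + 19.734719 − 79.812000·sin 21.63300°)/8.632443 = 1.564770
contact ratio ≈ 1.5648

1.5648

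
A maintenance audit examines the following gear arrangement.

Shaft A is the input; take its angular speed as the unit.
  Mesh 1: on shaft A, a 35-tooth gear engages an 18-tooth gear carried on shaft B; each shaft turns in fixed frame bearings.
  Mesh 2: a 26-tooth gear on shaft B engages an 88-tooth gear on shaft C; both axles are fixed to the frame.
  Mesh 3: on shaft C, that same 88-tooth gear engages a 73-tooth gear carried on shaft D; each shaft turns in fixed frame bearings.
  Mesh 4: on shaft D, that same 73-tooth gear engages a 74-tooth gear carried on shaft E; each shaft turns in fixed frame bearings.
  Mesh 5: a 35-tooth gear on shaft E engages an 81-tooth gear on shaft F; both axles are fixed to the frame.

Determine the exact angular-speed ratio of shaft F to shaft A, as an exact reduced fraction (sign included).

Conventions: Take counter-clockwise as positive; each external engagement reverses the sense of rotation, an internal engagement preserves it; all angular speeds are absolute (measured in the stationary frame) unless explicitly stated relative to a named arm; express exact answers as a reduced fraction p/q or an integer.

-15925/53946

class = fixed-axis compound train [5 meshes; 5 ratios multiply, 5 sense flips]
mesh 1 [35T→18T]: running ratio 35/18, sense −
mesh 2 [26T→88T]: running ratio 455/792, sense +
mesh 3 [88T→73T]: running ratio 455/657, sense −
mesh 4 [73T→74T]: running ratio 455/666, sense +
mesh 5 [35T→81T]: running ratio 15925/53946, sense −
ω_out/ω_in = -15925/53946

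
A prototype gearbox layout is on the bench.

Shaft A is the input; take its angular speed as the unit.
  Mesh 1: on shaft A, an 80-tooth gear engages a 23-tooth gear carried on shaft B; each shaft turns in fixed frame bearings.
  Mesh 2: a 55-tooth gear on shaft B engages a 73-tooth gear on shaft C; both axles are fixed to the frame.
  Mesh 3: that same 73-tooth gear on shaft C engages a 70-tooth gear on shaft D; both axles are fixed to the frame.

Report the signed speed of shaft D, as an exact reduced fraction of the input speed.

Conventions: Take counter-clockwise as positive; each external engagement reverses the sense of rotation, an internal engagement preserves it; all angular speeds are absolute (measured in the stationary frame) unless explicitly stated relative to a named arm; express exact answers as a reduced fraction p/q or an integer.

-440/161

3-mesh fixed-axis compound train (all bearings frame-fixed)
mesh 1 [80T→23T]: |ω|/ω_in = 1×80/23 = 80/23, sense flips to −
mesh 2 [55T→73T]: |ω|/ω_in = (80/23)×55/73 = 4400/1679, sense flips to +
mesh 3 [73T→70T]: |ω|/ω_in = (4400/1679)×73/70 = 440/161, sense flips to −
signed output speed (× input speed) = -440/161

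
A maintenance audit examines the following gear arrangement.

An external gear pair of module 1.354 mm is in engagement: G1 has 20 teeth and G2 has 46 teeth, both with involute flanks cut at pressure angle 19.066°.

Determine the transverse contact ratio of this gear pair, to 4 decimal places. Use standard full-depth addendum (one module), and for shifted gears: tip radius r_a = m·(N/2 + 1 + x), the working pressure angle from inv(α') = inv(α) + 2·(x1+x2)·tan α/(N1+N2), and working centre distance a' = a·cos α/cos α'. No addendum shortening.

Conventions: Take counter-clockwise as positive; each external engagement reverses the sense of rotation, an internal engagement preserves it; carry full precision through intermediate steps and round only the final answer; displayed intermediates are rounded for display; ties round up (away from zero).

topology: single-mesh involute geometry — m = 1.354, 20T/46T pair
base radii: r_b1 = 12.797235, r_b2 = 29.433641
tip radii: r_a1 = 14.894000, r_a2 = 32.496000
no profile shift: α' = α, a' = a
action lengths: √(r_a1²−r_b1²) = 7.619843, √(r_a2²−r_b2²) = 13.771376
base pitch p_b = π·m·cos α = 4.020370
CR = (7.619843 + 13.771376 − 44.682000·sin 19.06600°)/4.020370 = 1.690274
contact ratio ≈ 1.6903

1.6903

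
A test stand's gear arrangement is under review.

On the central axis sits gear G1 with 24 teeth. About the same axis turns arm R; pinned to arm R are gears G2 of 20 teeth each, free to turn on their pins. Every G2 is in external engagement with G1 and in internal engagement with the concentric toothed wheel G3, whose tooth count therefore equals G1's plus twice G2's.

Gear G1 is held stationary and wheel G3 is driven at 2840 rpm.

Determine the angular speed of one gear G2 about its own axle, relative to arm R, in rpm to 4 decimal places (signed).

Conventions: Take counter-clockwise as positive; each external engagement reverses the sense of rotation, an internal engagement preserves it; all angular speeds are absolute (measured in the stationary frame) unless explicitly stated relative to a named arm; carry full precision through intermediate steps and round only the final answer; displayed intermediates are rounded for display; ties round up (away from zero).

+2478.5455 rpm

recognized (axles ride arm R): planetary set, 24/20/64 teeth
normalise by the input: solve with ω_ring = 1, then scale by 2840 rpm
ring teeth: 24 + 2·20 = 64
24(ω_sun−ω_arm) = −64(ω_ring−ω_arm),  ω_sun = 0, ω_ring = 1
24(0−ω_arm) = −64(1−ω_arm)  ⇒  88·ω_arm = 64  ⇒  ω_arm = 8/11
sun–planet mesh: 24·(0−8/11) = −20·(ω_p−ω_arm)  ⇒  ω_p−ω_arm = 48/55
scale: ω_p−ω_arm = 48/55 × 2840 rpm = +2478.5455 rpm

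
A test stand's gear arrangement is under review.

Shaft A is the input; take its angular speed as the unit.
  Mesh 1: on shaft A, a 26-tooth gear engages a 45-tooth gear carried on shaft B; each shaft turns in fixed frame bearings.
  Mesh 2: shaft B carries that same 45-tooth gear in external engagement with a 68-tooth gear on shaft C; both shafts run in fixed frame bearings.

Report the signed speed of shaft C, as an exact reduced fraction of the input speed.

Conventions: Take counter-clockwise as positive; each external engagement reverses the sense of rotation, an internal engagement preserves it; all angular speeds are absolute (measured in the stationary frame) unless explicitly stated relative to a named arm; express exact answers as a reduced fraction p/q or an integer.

2-mesh fixed-axis compound train (all bearings frame-fixed)
mesh 1 [26T→45T]: |ω|/ω_in = 1×26/45 = 26/45, sense flips to −
mesh 2 [45T→68T]: |ω|/ω_in = (26/45)×45/68 = 13/34, sense flips to +
signed output speed (× input speed) = 13/34

13/34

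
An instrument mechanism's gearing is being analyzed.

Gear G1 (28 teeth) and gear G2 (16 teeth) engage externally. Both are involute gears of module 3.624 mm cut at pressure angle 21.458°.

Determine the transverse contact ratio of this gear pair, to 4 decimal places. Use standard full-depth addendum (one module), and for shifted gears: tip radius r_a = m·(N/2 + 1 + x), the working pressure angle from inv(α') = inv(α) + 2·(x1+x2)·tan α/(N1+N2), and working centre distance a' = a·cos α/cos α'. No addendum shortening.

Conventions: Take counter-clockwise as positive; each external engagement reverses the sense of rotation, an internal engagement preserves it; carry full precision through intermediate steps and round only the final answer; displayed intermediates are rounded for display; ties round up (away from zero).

1.5185

class = single-mesh tooth geometry [involute pair 28T × 16T, m = 3.624]
base radii: r_b1 = 47.219284, r_b2 = 26.982448
tip radii: r_a1 = 54.360000, r_a2 = 32.616000
no profile shift: α' = α, a' = a
action lengths: √(r_a1²−r_b1²) = 26.932301, √(r_a2²−r_b2²) = 18.323508
base pitch p_b = π·m·cos α = 10.595982
CR = (26.932301 + 18.323508 − 79.728000·sin 21.45800°)/10.595982 = 1.518480
contact ratio ≈ 1.5185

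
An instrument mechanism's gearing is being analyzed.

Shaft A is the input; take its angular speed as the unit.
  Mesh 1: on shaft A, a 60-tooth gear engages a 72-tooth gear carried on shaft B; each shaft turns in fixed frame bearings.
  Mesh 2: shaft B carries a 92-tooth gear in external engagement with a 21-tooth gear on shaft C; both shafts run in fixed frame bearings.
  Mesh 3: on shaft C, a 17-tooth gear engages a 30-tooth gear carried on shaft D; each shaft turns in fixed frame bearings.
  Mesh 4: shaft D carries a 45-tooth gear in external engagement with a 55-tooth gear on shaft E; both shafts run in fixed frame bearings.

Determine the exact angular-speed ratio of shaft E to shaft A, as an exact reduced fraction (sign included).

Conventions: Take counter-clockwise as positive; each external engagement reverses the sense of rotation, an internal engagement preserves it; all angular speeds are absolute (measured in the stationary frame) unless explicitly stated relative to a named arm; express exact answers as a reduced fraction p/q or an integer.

class = fixed-axis compound train [4 meshes; 4 ratios multiply, 4 sense flips]
mesh 1 [60T→72T]: running ratio 5/6, sense −
mesh 2 [92T→21T]: running ratio 230/63, sense +
mesh 3 [17T→30T]: running ratio 391/189, sense −
mesh 4 [45T→55T]: running ratio 391/231, sense +
ω_out/ω_in = 391/231

391/231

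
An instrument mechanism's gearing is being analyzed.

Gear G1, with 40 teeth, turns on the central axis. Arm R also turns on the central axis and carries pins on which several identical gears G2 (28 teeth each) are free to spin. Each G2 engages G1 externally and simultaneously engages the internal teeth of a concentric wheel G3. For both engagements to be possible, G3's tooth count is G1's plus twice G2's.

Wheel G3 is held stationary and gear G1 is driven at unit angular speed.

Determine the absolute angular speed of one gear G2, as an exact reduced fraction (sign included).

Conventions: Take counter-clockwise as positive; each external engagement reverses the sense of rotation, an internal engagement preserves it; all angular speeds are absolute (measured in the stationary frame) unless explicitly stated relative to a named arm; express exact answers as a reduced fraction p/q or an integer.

recognized (axles ride arm R): planetary set, 40/28/96 teeth
ring teeth: 40 + 2·28 = 96
40(ω_sun−ω_arm) = −96(ω_ring−ω_arm),  ω_ring = 0, ω_sun = 1
40(1−ω_arm) = −96(0−ω_arm)  ⇒  136·ω_arm = 40  ⇒  ω_arm = 5/17
sun–planet mesh: 40·(1−5/17) = −28·(ω_p−ω_arm)  ⇒  ω_p−ω_arm = -120/119
ω_p = 5/17 − 120/119 = -5/7
exact speed ratio = -5/7

-5/7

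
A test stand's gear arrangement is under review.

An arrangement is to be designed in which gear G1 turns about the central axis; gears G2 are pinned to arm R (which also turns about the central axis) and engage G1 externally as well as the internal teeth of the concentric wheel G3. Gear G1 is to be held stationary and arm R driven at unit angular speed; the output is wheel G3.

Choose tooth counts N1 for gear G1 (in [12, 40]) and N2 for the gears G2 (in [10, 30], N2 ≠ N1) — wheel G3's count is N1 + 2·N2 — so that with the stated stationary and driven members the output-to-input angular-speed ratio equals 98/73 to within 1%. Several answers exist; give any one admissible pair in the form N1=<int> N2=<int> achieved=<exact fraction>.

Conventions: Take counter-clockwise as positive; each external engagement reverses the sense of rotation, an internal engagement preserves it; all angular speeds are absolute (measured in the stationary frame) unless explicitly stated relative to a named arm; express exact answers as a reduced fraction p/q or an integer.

N1=25 N2=24 achieved=98/73

design class (target 98/73): planetary set
Willis with ω_sun = 0: ω_ring/ω_arm = (N1+N3)/N3; set equal to 98/73  ⇒  N3/N1 = 1/(98/73 − 1) = 73/25
N3 = N1 + 2·N2  ⇒  N2/N1 = (N3/N1 − 1)/2 = (73/25 − 1)/2 = 24/25
smallest multiple with N1 ≥ 12 and N2 ≥ 10: k = 1  ⇒  N1 = 1·25 = 25, N2 = 1·24 = 24 (N1 ≤ 40, N2 ≤ 30, N2 ≠ N1 ✓), N3 = 25 + 2·24 = 73
check: (N1+N3)/N3 with N1 = 25, N3 = 73 gives 98/73; |achieved − target| = 0 ≤ 49/3650 ✓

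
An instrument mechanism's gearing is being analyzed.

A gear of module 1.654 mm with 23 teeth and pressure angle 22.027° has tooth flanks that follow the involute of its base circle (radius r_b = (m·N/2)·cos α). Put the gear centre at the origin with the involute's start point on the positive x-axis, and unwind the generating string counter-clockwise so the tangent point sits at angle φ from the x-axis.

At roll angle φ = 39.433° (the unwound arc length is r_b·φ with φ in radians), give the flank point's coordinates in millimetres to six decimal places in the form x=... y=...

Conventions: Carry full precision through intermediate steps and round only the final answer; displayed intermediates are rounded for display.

x=21.326958 y=1.826814

class = single-mesh tooth geometry [base-circle involute, m = 1.654, 23T]
pitch radius r_p = m·N/2 = 1.654·23/2 = 19.021000
base radius r_b = r_p·cos α = 19.021000·cos 22.027° = 17.632604
roll angle φ = 39.433° = 0.68823568 rad
x = r_b·(cos φ + φ·sin φ) = 21.326958
y = r_b·(sin φ − φ·cos φ) = 1.826814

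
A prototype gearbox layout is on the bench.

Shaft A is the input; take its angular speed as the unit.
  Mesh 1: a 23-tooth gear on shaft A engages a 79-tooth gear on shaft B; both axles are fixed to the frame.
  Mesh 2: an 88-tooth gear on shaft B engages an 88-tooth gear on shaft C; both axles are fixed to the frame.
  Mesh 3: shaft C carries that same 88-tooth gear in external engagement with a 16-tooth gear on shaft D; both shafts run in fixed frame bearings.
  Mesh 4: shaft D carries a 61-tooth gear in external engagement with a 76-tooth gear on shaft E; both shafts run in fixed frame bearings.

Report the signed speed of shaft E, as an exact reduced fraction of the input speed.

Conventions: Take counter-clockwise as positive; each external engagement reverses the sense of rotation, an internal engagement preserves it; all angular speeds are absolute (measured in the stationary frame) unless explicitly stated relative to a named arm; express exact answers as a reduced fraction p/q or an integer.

4-mesh fixed-axis compound train (all bearings frame-fixed)
mesh 1 [23T→79T]: |ω|/ω_in = 1×23/79 = 23/79, sense flips to −
mesh 2 [88T→88T]: |ω|/ω_in = (23/79)×88/88 = 23/79, sense flips to +
mesh 3 [88T→16T]: |ω|/ω_in = (23/79)×88/16 = 253/158, sense flips to −
mesh 4 [61T→76T]: |ω|/ω_in = (253/158)×61/76 = 15433/12008, sense flips to +
signed output speed (× input speed) = 15433/12008

15433/12008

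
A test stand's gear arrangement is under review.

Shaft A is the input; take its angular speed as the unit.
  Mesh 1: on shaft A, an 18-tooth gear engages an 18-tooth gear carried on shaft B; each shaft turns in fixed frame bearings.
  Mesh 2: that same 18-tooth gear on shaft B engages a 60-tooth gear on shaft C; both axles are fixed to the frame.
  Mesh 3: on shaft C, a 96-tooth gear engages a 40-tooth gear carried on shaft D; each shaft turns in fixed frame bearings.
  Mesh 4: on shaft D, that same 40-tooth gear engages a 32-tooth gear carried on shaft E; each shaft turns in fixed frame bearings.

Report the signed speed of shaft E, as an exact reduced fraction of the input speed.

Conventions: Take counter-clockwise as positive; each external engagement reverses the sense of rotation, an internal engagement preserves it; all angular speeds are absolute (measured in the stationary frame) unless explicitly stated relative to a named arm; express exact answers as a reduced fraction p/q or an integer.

4-mesh fixed-axis compound train (all bearings frame-fixed)
mesh 1 [18T→18T]: |ω|/ω_in = 1×18/18 = 1, sense flips to −
mesh 2 [18T→60T]: |ω|/ω_in = 1×18/60 = 3/10, sense flips to +
mesh 3 [96T→40T]: |ω|/ω_in = (3/10)×96/40 = 18/25, sense flips to −
mesh 4 [40T→32T]: |ω|/ω_in = (18/25)×40/32 = 9/10, sense flips to +
signed output speed (× input speed) = 9/10

9/10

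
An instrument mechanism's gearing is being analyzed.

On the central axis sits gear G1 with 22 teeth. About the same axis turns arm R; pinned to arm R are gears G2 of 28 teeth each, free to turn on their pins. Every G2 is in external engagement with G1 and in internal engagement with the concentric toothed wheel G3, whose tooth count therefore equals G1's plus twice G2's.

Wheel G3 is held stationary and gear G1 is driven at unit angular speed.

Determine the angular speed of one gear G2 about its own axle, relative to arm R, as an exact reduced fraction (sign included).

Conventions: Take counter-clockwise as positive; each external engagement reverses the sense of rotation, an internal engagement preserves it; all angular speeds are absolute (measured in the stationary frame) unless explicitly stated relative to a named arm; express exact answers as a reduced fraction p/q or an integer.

-429/700

planetary set (22T centre, 28T on arm, 78T internal) — Willis relation
ring teeth: 22 + 2·28 = 78
22(ω_sun−ω_arm) = −78(ω_ring−ω_arm),  ω_ring = 0, ω_sun = 1
22(1−ω_arm) = −78(0−ω_arm)  ⇒  100·ω_arm = 22  ⇒  ω_arm = 11/50
sun–planet mesh: 22·(1−11/50) = −28·(ω_p−ω_arm)  ⇒  ω_p−ω_arm = -429/700
exact speed ratio = -429/700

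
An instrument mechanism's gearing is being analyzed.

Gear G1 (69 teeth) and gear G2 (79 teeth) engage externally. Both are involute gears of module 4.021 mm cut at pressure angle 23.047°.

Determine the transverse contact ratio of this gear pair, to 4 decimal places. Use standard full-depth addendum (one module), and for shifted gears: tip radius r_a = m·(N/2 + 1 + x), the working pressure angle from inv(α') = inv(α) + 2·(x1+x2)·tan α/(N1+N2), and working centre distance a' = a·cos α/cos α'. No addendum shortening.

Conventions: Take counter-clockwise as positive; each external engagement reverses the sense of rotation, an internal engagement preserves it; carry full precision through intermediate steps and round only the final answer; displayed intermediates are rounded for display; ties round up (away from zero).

single-mesh involute tooth geometry (69T engaging 79T at module 4.021)
base radii: r_b1 = 127.652069, r_b2 = 146.152369
tip radii: r_a1 = 142.745500, r_a2 = 162.850500
no profile shift: α' = α, a' = a
action lengths: √(r_a1²−r_b1²) = 63.884482, √(r_a2²−r_b2²) = 71.831542
base pitch p_b = π·m·cos α = 11.624081
CR = (63.884482 + 71.831542 − 297.554000·sin 23.04700°)/11.624081 = 1.654133
contact ratio ≈ 1.6541

1.6541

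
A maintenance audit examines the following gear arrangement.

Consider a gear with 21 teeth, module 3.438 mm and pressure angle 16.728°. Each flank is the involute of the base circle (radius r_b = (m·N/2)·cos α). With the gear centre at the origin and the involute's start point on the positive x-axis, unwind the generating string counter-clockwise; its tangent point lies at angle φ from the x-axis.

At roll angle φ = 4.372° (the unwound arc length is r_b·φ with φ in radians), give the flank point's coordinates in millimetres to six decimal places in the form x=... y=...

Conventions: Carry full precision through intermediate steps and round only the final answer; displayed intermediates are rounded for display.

x=34.671861 y=0.005117

recognized (one wheel, involute flank): single-mesh tooth geometry, m = 3.438, N = 21
pitch radius r_p = m·N/2 = 3.438·21/2 = 36.099000
base radius r_b = r_p·cos α = 36.099000·cos 16.728° = 34.571361
roll angle φ = 4.372° = 0.07630579 rad
x = r_b·(cos φ + φ·sin φ) = 34.671861
y = r_b·(sin φ − φ·cos φ) = 0.005117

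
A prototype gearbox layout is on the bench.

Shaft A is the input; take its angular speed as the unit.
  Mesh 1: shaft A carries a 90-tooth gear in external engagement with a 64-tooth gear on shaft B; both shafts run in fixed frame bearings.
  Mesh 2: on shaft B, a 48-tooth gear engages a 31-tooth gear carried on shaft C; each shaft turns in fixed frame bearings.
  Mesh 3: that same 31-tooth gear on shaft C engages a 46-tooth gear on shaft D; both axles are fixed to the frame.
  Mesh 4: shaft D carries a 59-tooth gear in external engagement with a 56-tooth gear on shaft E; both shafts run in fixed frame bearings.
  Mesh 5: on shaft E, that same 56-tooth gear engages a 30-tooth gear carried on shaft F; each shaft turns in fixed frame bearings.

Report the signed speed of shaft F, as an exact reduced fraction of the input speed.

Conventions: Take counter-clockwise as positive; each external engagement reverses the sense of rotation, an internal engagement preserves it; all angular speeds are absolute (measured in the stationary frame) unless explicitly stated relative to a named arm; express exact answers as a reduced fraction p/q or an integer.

-531/184

5-mesh fixed-axis compound train (all bearings frame-fixed)
mesh 1 [90T→64T]: |ω|/ω_in = 1×90/64 = 45/32, sense flips to −
mesh 2 [48T→31T]: |ω|/ω_in = (45/32)×48/31 = 135/62, sense flips to +
mesh 3 [31T→46T]: |ω|/ω_in = (135/62)×31/46 = 135/92, sense flips to −
mesh 4 [59T→56T]: |ω|/ω_in = (135/92)×59/56 = 7965/5152, sense flips to +
mesh 5 [56T→30T]: |ω|/ω_in = (7965/5152)×56/30 = 531/184, sense flips to −
signed output speed (× input speed) = -531/184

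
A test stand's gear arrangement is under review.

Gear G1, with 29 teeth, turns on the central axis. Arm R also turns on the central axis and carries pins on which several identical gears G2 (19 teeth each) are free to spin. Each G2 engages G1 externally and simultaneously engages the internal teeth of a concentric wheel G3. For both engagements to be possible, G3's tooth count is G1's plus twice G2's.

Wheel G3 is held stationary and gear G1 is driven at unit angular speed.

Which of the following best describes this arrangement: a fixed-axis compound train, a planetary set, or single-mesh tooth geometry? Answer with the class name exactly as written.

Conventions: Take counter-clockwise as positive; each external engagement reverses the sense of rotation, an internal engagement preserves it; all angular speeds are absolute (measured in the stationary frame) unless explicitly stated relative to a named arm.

class = planetary set [G3 = 29+2·19 = 67; Willis about the carrier]
classification: planetary set

planetary set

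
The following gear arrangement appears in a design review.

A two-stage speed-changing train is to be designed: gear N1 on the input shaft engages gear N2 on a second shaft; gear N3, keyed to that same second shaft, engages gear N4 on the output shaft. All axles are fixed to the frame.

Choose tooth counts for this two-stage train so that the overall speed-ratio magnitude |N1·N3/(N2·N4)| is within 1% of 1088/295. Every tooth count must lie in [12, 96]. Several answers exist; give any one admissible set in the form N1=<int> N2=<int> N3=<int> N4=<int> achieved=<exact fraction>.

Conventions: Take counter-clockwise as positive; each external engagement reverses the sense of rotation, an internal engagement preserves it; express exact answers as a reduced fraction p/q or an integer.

topology: fixed-axis compound train — 2 stages, target 1088/295
target = 1088/295 in lowest terms: an exact hit needs N1·N3 = k·1088 and N2·N4 = k·295 for one integer k, every count in [12, 96]; additionally prefer no 1:1 stage (N1 ≠ N2, N3 ≠ N4)
k = 1…2: no 1:1-free in-range split of k·1088 and k·295 into factor pairs; take k = 3
k = 3: N1·N3 = 3264 = 34·96, N2·N4 = 885 = 15·59
achieved = 34·96/(15·59) = 1088/295; |achieved − target| = 0 ≤ 272/7375 ✓

N1=34 N2=15 N3=96 N4=59 achieved=1088/295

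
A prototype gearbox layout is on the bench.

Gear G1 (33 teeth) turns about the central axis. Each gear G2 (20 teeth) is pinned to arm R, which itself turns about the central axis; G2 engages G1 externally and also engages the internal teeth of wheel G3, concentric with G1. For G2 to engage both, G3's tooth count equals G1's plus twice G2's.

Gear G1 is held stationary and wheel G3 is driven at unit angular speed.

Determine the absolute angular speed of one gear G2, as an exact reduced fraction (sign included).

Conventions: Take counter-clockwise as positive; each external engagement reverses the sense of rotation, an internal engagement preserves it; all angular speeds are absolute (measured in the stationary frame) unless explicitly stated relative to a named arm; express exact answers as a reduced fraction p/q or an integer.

73/40

topology: planetary set — G1 33T / G2 20T / G3 73T, arm = carrier (Willis)
ring teeth: 33 + 2·20 = 73
33(ω_sun−ω_arm) = −73(ω_ring−ω_arm),  ω_sun = 0, ω_ring = 1
33(0−ω_arm) = −73(1−ω_arm)  ⇒  106·ω_arm = 73  ⇒  ω_arm = 73/106
sun–planet mesh: 33·(0−73/106) = −20·(ω_p−ω_arm)  ⇒  ω_p−ω_arm = 2409/2120
ω_p = 73/106 + 2409/2120 = 73/40
exact speed ratio = 73/40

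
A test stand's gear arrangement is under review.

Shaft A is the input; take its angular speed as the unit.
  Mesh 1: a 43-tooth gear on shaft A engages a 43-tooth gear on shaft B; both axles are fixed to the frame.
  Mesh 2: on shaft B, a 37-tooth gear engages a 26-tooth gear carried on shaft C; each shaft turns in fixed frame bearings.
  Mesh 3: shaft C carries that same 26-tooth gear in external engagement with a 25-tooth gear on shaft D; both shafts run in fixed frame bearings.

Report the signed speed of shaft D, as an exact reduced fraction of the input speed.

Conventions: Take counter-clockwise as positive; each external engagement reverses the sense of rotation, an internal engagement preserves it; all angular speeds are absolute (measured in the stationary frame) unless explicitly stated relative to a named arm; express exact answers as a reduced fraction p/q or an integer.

-37/25

3-mesh fixed-axis compound train (all bearings frame-fixed)
mesh 1 [43T→43T]: |ω|/ω_in = 1×43/43 = 1, sense flips to −
mesh 2 [37T→26T]: |ω|/ω_in = 1×37/26 = 37/26, sense flips to +
mesh 3 [26T→25T]: |ω|/ω_in = (37/26)×26/25 = 37/25, sense flips to −
signed output speed (× input speed) = -37/25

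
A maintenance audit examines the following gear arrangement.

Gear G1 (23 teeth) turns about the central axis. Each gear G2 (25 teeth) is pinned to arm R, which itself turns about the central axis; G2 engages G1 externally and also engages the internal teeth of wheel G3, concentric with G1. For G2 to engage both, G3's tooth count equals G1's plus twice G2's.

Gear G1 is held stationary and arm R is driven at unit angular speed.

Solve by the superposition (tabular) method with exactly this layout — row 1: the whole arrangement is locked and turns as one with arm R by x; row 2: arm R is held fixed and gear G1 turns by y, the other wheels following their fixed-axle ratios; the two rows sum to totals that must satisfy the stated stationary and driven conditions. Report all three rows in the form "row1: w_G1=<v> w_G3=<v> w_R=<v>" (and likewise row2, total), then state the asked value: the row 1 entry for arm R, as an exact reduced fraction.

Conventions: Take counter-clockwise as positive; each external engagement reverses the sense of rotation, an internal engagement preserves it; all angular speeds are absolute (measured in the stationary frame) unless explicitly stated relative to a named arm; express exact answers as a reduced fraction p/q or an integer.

recognized (axles ride arm R): planetary set, 23/25/73 teeth
row 1: whole set turns with the arm by x
row 2: sun turns y, ring = −(23/73)·y, arm 0
boundary: total ω_sun = x + y = 0 and total ω_arm = x = 1  ⇒  y = -1, x = 1
row 2 ring = −(23/73)·(-1) = 23/73
totals (row 1 + row 2): sun 1 + (-1) = 0, ring 1 + 23/73 = 96/73, arm 1 + 0 = 1
asked cell (row1, arm) = 1

row1: w_G1=1 w_G3=1 w_R=1
row2: w_G1=-1 w_G3=23/73 w_R=0
total: w_G1=0 w_G3=96/73 w_R=1
asked value: 1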